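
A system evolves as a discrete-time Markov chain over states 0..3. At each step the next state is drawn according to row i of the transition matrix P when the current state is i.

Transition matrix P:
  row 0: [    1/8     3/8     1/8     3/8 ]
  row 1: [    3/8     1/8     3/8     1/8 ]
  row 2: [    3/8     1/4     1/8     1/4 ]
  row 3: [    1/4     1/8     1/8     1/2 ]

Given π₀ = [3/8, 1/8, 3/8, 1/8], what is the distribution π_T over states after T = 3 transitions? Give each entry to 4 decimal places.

π = [0.2666, 0.2163, 0.1777, 0.3394]

t=0: π = [0.3750, 0.1250, 0.3750, 0.1250]
t=1: π = [0.2656, 0.2656, 0.1563, 0.3125]
t=2: π = [0.2695, 0.2109, 0.1914, 0.3281]
t=3: π = [0.2666, 0.2163, 0.1777, 0.3394]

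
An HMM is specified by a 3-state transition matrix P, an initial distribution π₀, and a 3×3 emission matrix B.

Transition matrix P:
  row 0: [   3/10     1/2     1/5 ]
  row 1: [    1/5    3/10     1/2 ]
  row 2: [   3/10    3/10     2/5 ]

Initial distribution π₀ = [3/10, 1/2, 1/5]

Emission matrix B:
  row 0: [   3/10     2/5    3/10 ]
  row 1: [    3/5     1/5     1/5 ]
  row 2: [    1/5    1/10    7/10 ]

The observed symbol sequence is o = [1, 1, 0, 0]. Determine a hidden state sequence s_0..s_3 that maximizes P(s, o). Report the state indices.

path = [0, 0, 1, 1]

t=0: δ = [1.200e-01, 1.000e-01, 2.000e-02]  (obs o_0=1)
t=1: δ = [1.440e-02, 1.200e-02, 5.000e-03]  ψ = [0, 0, 1]  (obs o_1=1)
t=2: δ = [1.296e-03, 4.320e-03, 1.200e-03]  ψ = [0, 0, 1]  (obs o_2=0)
t=3: δ = [2.592e-04, 7.776e-04, 4.320e-04]  ψ = [1, 1, 1]  (obs o_3=0)
backtrack: best end state = 1; path = [0, 0, 1, 1]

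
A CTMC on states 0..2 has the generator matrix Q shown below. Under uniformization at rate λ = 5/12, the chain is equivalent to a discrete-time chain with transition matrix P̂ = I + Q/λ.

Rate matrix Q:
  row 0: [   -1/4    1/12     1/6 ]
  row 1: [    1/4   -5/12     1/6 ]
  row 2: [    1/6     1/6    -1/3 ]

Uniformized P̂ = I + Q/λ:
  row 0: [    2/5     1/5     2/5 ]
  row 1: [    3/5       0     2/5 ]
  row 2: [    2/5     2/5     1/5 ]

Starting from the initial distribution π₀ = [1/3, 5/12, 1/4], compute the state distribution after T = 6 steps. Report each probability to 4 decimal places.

t=0: π = [0.3333, 0.4167, 0.2500]
t=1: π = [0.4833, 0.1667, 0.3500]
t=2: π = [0.4333, 0.2367, 0.3300]
t=3: π = [0.4473, 0.2187, 0.3340]
t=4: π = [0.4437, 0.2231, 0.3332]
t=5: π = [0.4446, 0.2220, 0.3334]
t=6: π = [0.4444, 0.2223, 0.3333]

π = [0.4444, 0.2223, 0.3333]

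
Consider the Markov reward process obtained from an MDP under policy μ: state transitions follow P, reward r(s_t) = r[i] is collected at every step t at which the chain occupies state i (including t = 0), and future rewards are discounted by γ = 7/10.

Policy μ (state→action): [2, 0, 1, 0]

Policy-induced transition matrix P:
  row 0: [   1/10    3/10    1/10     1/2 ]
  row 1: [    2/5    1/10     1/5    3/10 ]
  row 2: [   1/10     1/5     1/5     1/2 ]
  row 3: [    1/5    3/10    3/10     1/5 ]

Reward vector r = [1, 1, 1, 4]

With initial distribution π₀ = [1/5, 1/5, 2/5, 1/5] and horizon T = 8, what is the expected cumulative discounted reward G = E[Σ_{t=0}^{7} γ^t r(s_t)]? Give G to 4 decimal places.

t=0: π = [0.2000, 0.2000, 0.4000, 0.2000], E[r] = 1.6000, γ^t·E[r] = 1.600000, running G = 1.600000
t=1: π = [0.1800, 0.2200, 0.2000, 0.4000], E[r] = 2.2000, γ^t·E[r] = 1.540000, running G = 3.140000
t=2: π = [0.2060, 0.2360, 0.2220, 0.3360], E[r] = 2.0080, γ^t·E[r] = 0.983920, running G = 4.123920
t=3: π = [0.2044, 0.2306, 0.2130, 0.3520], E[r] = 2.0560, γ^t·E[r] = 0.705208, running G = 4.829128
t=4: π = [0.2044, 0.2326, 0.2148, 0.3483], E[r] = 2.0448, γ^t·E[r] = 0.490966, running G = 5.320094
t=5: π = [0.2046, 0.2320, 0.2144, 0.3490], E[r] = 2.0470, γ^t·E[r] = 0.344039, running G = 5.664133
t=6: π = [0.2045, 0.2322, 0.2144, 0.3489], E[r] = 2.0467, γ^t·E[r] = 0.240792, running G = 5.904925
t=7: π = [0.2045, 0.2321, 0.2144, 0.3489], E[r] = 2.0467, γ^t·E[r] = 0.168554, running G = 6.073479

G = 6.0735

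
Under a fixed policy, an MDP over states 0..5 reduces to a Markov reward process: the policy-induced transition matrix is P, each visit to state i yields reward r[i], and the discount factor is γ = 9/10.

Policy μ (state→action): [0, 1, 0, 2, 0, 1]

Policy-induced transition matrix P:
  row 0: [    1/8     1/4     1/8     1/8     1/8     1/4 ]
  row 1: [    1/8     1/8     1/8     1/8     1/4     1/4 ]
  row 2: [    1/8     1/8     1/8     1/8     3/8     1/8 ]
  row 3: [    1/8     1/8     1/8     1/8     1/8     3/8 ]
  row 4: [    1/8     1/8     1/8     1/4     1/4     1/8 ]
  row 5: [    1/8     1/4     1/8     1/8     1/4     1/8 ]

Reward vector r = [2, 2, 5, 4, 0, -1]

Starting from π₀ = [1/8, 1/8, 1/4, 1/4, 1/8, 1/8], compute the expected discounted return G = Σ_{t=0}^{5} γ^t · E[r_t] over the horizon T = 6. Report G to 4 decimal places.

G = 8.5292

t=0: π = [0.1250, 0.1250, 0.2500, 0.2500, 0.1250, 0.1250], E[r] = 2.6250, γ^t·E[r] = 2.625000, running G = 2.625000
t=1: π = [0.1250, 0.1563, 0.1250, 0.1406, 0.2344, 0.2188], E[r] = 1.5313, γ^t·E[r] = 1.378125, running G = 4.003125
t=2: π = [0.1250, 0.1680, 0.1250, 0.1543, 0.2324, 0.1953], E[r] = 1.6328, γ^t·E[r] = 1.322578, running G = 5.325703
t=3: π = [0.1250, 0.1650, 0.1250, 0.1541, 0.2307, 0.2002], E[r] = 1.6211, γ^t·E[r] = 1.181777, running G = 6.507480
t=4: π = [0.1250, 0.1656, 0.1250, 0.1538, 0.2307, 0.1998], E[r] = 1.6219, γ^t·E[r] = 1.064120, running G = 7.571601
t=5: π = [0.1250, 0.1656, 0.1250, 0.1538, 0.2308, 0.1998], E[r] = 1.6218, γ^t·E[r] = 0.957641, running G = 8.529241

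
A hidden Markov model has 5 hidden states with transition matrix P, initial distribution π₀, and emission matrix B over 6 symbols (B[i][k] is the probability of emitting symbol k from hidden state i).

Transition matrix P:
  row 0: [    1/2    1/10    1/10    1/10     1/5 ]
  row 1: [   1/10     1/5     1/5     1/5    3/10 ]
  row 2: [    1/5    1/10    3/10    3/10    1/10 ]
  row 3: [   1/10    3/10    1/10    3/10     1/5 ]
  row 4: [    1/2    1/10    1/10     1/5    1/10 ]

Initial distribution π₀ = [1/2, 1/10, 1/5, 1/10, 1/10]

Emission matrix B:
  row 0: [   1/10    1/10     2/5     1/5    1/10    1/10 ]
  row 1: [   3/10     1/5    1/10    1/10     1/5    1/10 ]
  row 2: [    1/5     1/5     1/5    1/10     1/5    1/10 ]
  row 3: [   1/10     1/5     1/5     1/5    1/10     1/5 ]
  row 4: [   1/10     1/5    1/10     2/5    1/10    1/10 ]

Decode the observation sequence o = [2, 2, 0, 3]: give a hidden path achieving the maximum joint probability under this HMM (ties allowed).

t=0: δ = [2.000e-01, 1.000e-02, 4.000e-02, 2.000e-02, 1.000e-02]  (obs o_0=2)
t=1: δ = [4.000e-02, 2.000e-03, 4.000e-03, 4.000e-03, 4.000e-03]  ψ = [0, 0, 0, 0, 0]  (obs o_1=2)
t=2: δ = [2.000e-03, 1.200e-03, 8.000e-04, 4.000e-04, 8.000e-04]  ψ = [0, 0, 0, 0, 0]  (obs o_2=0)
t=3: δ = [2.000e-04, 2.400e-05, 2.400e-05, 4.800e-05, 1.600e-04]  ψ = [0, 1, 1, 1, 0]  (obs o_3=3)
backtrack: best end state = 0; path = [0, 0, 0, 0]

path = [0, 0, 0, 0]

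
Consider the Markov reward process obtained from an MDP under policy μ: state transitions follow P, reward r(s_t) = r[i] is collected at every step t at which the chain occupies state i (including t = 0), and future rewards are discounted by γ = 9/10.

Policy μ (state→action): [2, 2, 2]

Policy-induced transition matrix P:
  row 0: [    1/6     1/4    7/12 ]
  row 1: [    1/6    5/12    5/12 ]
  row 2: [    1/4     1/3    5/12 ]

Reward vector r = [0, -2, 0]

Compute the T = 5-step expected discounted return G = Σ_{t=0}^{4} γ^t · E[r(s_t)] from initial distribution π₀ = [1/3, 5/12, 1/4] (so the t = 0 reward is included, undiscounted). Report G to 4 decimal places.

t=0: π = [0.3333, 0.4167, 0.2500], E[r] = -0.8333, γ^t·E[r] = -0.833333, running G = -0.833333
t=1: π = [0.1875, 0.3403, 0.4722], E[r] = -0.6806, γ^t·E[r] = -0.612500, running G = -1.445833
t=2: π = [0.2060, 0.3461, 0.4479], E[r] = -0.6921, γ^t·E[r] = -0.560625, running G = -2.006458
t=3: π = [0.2040, 0.3450, 0.4510], E[r] = -0.6900, γ^t·E[r] = -0.503016, running G = -2.509474
t=4: π = [0.2043, 0.3451, 0.4507], E[r] = -0.6902, γ^t·E[r] = -0.452820, running G = -2.962293

G = -2.9623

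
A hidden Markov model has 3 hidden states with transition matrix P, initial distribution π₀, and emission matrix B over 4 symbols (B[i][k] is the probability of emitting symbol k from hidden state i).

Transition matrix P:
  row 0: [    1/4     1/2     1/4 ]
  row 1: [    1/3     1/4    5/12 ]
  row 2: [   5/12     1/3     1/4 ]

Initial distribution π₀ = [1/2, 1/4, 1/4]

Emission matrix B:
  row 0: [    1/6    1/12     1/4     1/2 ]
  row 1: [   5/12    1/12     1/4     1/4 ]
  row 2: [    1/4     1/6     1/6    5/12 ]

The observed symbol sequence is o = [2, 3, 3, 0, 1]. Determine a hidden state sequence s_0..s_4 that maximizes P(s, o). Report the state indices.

path = [0, 2, 0, 1, 2]

t=0: δ = [1.250e-01, 6.250e-02, 4.167e-02]  (obs o_0=2)
t=1: δ = [1.562e-02, 1.562e-02, 1.302e-02]  ψ = [0, 0, 0]  (obs o_1=3)
t=2: δ = [2.713e-03, 1.953e-03, 2.713e-03]  ψ = [2, 0, 1]  (obs o_2=3)
t=3: δ = [1.884e-04, 5.651e-04, 2.035e-04]  ψ = [2, 0, 1]  (obs o_3=0)
t=4: δ = [1.570e-05, 1.177e-05, 3.925e-05]  ψ = [1, 1, 1]  (obs o_4=1)
backtrack: best end state = 2; path = [0, 2, 0, 1, 2]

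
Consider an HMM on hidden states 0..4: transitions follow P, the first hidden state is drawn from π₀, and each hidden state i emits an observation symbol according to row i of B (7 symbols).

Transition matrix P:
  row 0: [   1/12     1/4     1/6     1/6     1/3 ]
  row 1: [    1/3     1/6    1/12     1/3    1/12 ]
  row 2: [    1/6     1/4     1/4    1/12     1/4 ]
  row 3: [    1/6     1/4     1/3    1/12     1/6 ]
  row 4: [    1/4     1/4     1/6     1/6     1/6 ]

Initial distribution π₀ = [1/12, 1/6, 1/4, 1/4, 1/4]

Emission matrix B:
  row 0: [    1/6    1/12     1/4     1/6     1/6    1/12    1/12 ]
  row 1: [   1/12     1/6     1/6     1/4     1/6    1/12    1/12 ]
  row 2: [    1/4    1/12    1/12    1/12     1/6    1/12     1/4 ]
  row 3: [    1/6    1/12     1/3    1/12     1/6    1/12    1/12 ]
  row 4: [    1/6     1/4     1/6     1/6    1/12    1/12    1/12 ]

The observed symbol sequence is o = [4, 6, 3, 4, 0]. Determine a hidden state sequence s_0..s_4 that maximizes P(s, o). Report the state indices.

t=0: δ = [1.389e-02, 2.778e-02, 4.167e-02, 4.167e-02, 2.083e-02]  (obs o_0=4)
t=1: δ = [7.716e-04, 8.681e-04, 3.472e-03, 7.716e-04, 8.681e-04]  ψ = [1, 2, 3, 1, 2]  (obs o_1=6)
t=2: δ = [9.645e-05, 2.170e-04, 7.234e-05, 2.411e-05, 1.447e-04]  ψ = [2, 2, 2, 1, 2]  (obs o_2=3)
t=3: δ = [1.206e-05, 6.028e-06, 4.019e-06, 1.206e-05, 2.679e-06]  ψ = [1, 1, 4, 1, 0]  (obs o_3=4)
t=4: δ = [3.349e-07, 2.512e-07, 1.005e-06, 3.349e-07, 6.698e-07]  ψ = [1, 0, 3, 0, 0]  (obs o_4=0)
backtrack: best end state = 2; path = [3, 2, 1, 3, 2]

path = [3, 2, 1, 3, 2]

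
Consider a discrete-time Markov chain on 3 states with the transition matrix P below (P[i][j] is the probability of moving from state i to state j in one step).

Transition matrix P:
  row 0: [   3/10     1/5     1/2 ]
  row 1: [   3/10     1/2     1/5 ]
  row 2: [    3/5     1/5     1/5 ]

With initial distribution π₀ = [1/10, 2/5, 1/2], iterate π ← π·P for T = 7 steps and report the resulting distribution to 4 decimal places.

t=0: π = [0.1000, 0.4000, 0.5000]
t=1: π = [0.4500, 0.3200, 0.2300]
t=2: π = [0.3690, 0.2960, 0.3350]
t=3: π = [0.4005, 0.2888, 0.3107]
t=4: π = [0.3932, 0.2866, 0.3202]
t=5: π = [0.3960, 0.2860, 0.3180]
t=6: π = [0.3954, 0.2858, 0.3188]
t=7: π = [0.3956, 0.2857, 0.3186]

π = [0.3956, 0.2857, 0.3186]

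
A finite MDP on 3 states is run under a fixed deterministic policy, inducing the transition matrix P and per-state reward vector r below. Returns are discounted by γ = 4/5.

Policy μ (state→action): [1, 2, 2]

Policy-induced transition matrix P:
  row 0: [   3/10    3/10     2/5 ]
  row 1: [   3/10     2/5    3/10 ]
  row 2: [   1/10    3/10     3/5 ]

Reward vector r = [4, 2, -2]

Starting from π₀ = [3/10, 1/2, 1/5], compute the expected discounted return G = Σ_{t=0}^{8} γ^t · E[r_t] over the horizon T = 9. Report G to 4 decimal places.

G = 4.1116

t=0: π = [0.3000, 0.5000, 0.2000], E[r] = 1.8000, γ^t·E[r] = 1.800000, running G = 1.800000
t=1: π = [0.2600, 0.3500, 0.3900], E[r] = 0.9600, γ^t·E[r] = 0.768000, running G = 2.568000
t=2: π = [0.2220, 0.3350, 0.4430], E[r] = 0.6720, γ^t·E[r] = 0.430080, running G = 2.998080
t=3: π = [0.2114, 0.3335, 0.4551], E[r] = 0.6024, γ^t·E[r] = 0.308429, running G = 3.306509
t=4: π = [0.2090, 0.3334, 0.4577], E[r] = 0.5873, γ^t·E[r] = 0.240550, running G = 3.547059
t=5: π = [0.2085, 0.3333, 0.4582], E[r] = 0.5841, γ^t·E[r] = 0.191410, running G = 3.738468
t=6: π = [0.2084, 0.3333, 0.4583], E[r] = 0.5835, γ^t·E[r] = 0.152960, running G = 3.891428
t=7: π = [0.2083, 0.3333, 0.4583], E[r] = 0.5834, γ^t·E[r] = 0.122341, running G = 4.013769
t=8: π = [0.2083, 0.3333, 0.4583], E[r] = 0.5833, γ^t·E[r] = 0.097868, running G = 4.111637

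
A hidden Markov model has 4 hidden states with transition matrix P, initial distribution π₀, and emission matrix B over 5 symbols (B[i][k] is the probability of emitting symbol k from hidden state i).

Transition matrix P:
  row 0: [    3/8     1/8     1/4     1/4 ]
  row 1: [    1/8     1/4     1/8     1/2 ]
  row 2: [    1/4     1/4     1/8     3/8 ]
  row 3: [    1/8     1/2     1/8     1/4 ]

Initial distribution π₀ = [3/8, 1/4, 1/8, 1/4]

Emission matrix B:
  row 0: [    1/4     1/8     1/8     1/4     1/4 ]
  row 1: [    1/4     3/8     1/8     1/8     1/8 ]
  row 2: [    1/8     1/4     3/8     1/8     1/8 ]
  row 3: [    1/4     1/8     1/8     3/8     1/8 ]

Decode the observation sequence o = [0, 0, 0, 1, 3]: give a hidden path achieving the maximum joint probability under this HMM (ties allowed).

path = [3, 1, 3, 1, 3]

t=0: δ = [9.375e-02, 6.250e-02, 1.562e-02, 6.250e-02]  (obs o_0=0)
t=1: δ = [8.789e-03, 7.812e-03, 2.930e-03, 7.812e-03]  ψ = [0, 3, 0, 1]  (obs o_1=0)
t=2: δ = [8.240e-04, 9.766e-04, 2.747e-04, 9.766e-04]  ψ = [0, 3, 0, 1]  (obs o_2=0)
t=3: δ = [3.862e-05, 1.831e-04, 5.150e-05, 6.104e-05]  ψ = [0, 3, 0, 1]  (obs o_3=1)
t=4: δ = [5.722e-06, 5.722e-06, 2.861e-06, 3.433e-05]  ψ = [1, 1, 1, 1]  (obs o_4=3)
backtrack: best end state = 3; path = [3, 1, 3, 1, 3]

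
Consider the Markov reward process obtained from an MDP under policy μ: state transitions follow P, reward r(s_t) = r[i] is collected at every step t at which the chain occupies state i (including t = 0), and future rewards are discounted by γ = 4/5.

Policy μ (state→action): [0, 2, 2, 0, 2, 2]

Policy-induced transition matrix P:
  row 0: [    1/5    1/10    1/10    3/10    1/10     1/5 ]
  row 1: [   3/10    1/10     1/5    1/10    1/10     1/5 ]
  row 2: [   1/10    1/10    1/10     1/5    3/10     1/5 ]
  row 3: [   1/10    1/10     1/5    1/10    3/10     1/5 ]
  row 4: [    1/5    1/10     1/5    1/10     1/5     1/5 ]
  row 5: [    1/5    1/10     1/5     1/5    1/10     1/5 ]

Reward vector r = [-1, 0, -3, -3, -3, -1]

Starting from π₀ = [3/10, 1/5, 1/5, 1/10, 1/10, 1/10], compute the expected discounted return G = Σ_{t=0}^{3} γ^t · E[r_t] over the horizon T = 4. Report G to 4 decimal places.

t=0: π = [0.3000, 0.2000, 0.2000, 0.1000, 0.1000, 0.1000], E[r] = -1.6000, γ^t·E[r] = -1.600000, running G = -1.600000
t=1: π = [0.1900, 0.1000, 0.1500, 0.1900, 0.1700, 0.2000], E[r] = -1.9200, γ^t·E[r] = -1.536000, running G = -3.136000
t=2: π = [0.1760, 0.1000, 0.1660, 0.1730, 0.1850, 0.2000], E[r] = -1.9480, γ^t·E[r] = -1.246720, running G = -4.382720
t=3: π = [0.1761, 0.1000, 0.1658, 0.1718, 0.1863, 0.2000], E[r] = -1.9478, γ^t·E[r] = -0.997274, running G = -5.379994

G = -5.3800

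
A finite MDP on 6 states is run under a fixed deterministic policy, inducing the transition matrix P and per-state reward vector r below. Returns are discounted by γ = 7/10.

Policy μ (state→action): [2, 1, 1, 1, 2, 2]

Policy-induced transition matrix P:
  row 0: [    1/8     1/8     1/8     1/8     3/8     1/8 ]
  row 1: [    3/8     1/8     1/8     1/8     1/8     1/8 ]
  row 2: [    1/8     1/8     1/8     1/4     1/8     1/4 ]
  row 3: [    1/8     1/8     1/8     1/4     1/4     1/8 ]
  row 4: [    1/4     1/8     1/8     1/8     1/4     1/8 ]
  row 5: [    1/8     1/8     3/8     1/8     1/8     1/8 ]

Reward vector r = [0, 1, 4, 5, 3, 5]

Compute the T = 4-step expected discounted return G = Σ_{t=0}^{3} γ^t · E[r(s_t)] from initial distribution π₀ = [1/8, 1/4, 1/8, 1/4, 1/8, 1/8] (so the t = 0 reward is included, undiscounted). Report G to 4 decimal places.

G = 7.5309

t=0: π = [0.1250, 0.2500, 0.1250, 0.2500, 0.1250, 0.1250], E[r] = 3.0000, γ^t·E[r] = 3.000000, running G = 3.000000
t=1: π = [0.2031, 0.1250, 0.1563, 0.1719, 0.2031, 0.1406], E[r] = 2.9219, γ^t·E[r] = 2.045313, running G = 5.045313
t=2: π = [0.1816, 0.1250, 0.1602, 0.1660, 0.2227, 0.1445], E[r] = 2.9863, γ^t·E[r] = 1.463301, running G = 6.508613
t=3: π = [0.1841, 0.1250, 0.1611, 0.1658, 0.2190, 0.1450], E[r] = 2.9805, γ^t·E[r] = 1.022301, running G = 7.530914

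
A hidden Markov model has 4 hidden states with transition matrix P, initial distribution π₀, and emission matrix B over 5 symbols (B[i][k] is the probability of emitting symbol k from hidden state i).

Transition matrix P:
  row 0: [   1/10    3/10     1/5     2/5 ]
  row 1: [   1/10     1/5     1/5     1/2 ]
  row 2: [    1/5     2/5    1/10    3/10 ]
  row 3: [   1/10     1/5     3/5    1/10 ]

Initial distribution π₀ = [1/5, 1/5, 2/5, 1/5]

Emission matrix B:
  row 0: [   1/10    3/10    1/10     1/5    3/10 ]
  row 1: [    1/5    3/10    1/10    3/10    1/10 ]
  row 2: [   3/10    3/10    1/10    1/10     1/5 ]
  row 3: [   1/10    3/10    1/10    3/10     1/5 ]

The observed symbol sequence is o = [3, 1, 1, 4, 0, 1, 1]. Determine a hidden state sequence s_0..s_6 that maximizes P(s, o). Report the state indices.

t=0: δ = [4.000e-02, 6.000e-02, 4.000e-02, 6.000e-02]  (obs o_0=3)
t=1: δ = [2.400e-03, 4.800e-03, 1.080e-02, 9.000e-03]  ψ = [2, 2, 3, 1]  (obs o_1=1)
t=2: δ = [6.480e-04, 1.296e-03, 1.620e-03, 9.720e-04]  ψ = [2, 2, 3, 2]  (obs o_2=1)
t=3: δ = [9.720e-05, 6.480e-05, 1.166e-04, 1.296e-04]  ψ = [2, 2, 3, 1]  (obs o_3=4)
t=4: δ = [2.333e-06, 9.331e-06, 2.333e-05, 3.888e-06]  ψ = [2, 2, 3, 0]  (obs o_4=0)
t=5: δ = [1.400e-06, 2.799e-06, 6.998e-07, 2.100e-06]  ψ = [2, 2, 2, 2]  (obs o_5=1)
t=6: δ = [8.398e-08, 1.680e-07, 3.779e-07, 4.199e-07]  ψ = [1, 1, 3, 1]  (obs o_6=1)
backtrack: best end state = 3; path = [3, 2, 1, 3, 2, 1, 3]

path = [3, 2, 1, 3, 2, 1, 3]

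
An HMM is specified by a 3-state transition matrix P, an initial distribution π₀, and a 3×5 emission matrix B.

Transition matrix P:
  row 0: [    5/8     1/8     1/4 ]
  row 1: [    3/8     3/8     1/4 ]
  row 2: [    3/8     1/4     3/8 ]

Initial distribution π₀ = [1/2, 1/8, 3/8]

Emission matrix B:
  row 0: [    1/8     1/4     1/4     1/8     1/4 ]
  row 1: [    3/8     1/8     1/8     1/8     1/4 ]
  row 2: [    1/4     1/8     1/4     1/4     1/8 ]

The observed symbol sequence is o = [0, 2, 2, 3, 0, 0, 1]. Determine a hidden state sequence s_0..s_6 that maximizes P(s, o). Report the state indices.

path = [0, 0, 0, 2, 1, 1, 0]

t=0: δ = [6.250e-02, 4.688e-02, 9.375e-02]  (obs o_0=0)
t=1: δ = [9.766e-03, 2.930e-03, 8.789e-03]  ψ = [0, 2, 2]  (obs o_1=2)
t=2: δ = [1.526e-03, 2.747e-04, 8.240e-04]  ψ = [0, 2, 2]  (obs o_2=2)
t=3: δ = [1.192e-04, 2.575e-05, 9.537e-05]  ψ = [0, 2, 0]  (obs o_3=3)
t=4: δ = [9.313e-06, 8.941e-06, 8.941e-06]  ψ = [0, 2, 2]  (obs o_4=0)
t=5: δ = [7.276e-07, 1.257e-06, 8.382e-07]  ψ = [0, 1, 2]  (obs o_5=0)
t=6: δ = [1.179e-07, 5.894e-08, 3.929e-08]  ψ = [1, 1, 1]  (obs o_6=1)
backtrack: best end state = 0; path = [0, 0, 0, 2, 1, 1, 0]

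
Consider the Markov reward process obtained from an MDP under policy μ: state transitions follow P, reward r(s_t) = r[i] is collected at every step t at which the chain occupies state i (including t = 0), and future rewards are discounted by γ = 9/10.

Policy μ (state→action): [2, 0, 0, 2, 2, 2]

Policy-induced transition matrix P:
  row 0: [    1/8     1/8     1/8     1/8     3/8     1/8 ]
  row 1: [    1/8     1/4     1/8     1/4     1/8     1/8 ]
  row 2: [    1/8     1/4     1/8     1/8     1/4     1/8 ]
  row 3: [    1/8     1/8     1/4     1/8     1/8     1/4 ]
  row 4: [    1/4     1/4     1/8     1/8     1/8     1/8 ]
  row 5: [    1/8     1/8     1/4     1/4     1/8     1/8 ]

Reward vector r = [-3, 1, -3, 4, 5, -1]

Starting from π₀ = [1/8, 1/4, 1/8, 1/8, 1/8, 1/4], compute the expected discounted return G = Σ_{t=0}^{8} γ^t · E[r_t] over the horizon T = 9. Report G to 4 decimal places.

t=0: π = [0.1250, 0.2500, 0.1250, 0.1250, 0.1250, 0.2500], E[r] = 0.3750, γ^t·E[r] = 0.375000, running G = 0.375000
t=1: π = [0.1406, 0.1875, 0.1719, 0.1875, 0.1719, 0.1406], E[r] = 0.7188, γ^t·E[r] = 0.646875, running G = 1.021875
t=2: π = [0.1465, 0.1914, 0.1660, 0.1660, 0.1816, 0.1484], E[r] = 0.6777, γ^t·E[r] = 0.548965, running G = 1.570840
t=3: π = [0.1477, 0.1924, 0.1643, 0.1675, 0.1824, 0.1458], E[r] = 0.6924, γ^t·E[r] = 0.504747, running G = 2.075587
t=4: π = [0.1478, 0.1924, 0.1642, 0.1673, 0.1825, 0.1459], E[r] = 0.6920, γ^t·E[r] = 0.454012, running G = 2.529599
t=5: π = [0.1478, 0.1924, 0.1642, 0.1673, 0.1825, 0.1459], E[r] = 0.6921, γ^t·E[r] = 0.408674, running G = 2.938273
t=6: π = [0.1478, 0.1924, 0.1641, 0.1673, 0.1825, 0.1459], E[r] = 0.6921, γ^t·E[r] = 0.367802, running G = 3.306075
t=7: π = [0.1478, 0.1924, 0.1641, 0.1673, 0.1825, 0.1459], E[r] = 0.6921, γ^t·E[r] = 0.331022, running G = 3.637097
t=8: π = [0.1478, 0.1924, 0.1641, 0.1673, 0.1825, 0.1459], E[r] = 0.6921, γ^t·E[r] = 0.297920, running G = 3.935017

G = 3.9350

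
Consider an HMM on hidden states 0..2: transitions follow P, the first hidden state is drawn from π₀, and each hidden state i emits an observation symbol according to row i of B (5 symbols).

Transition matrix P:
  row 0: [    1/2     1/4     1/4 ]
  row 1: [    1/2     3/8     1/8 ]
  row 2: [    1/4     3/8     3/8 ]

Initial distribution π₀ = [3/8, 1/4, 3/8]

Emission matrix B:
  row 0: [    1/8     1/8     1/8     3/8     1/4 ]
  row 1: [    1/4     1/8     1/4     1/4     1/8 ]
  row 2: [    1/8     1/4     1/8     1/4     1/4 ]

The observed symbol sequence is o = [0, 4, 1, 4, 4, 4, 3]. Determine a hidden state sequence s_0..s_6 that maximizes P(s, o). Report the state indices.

path = [1, 0, 0, 0, 0, 0, 0]

t=0: δ = [4.688e-02, 6.250e-02, 4.688e-02]  (obs o_0=0)
t=1: δ = [7.812e-03, 2.930e-03, 4.395e-03]  ψ = [1, 1, 2]  (obs o_1=4)
t=2: δ = [4.883e-04, 2.441e-04, 4.883e-04]  ψ = [0, 0, 0]  (obs o_2=1)
t=3: δ = [6.104e-05, 2.289e-05, 4.578e-05]  ψ = [0, 2, 2]  (obs o_3=4)
t=4: δ = [7.629e-06, 2.146e-06, 4.292e-06]  ψ = [0, 2, 2]  (obs o_4=4)
t=5: δ = [9.537e-07, 2.384e-07, 4.768e-07]  ψ = [0, 0, 0]  (obs o_5=4)
t=6: δ = [1.788e-07, 5.960e-08, 5.960e-08]  ψ = [0, 0, 0]  (obs o_6=3)
backtrack: best end state = 0; path = [1, 0, 0, 0, 0, 0, 0]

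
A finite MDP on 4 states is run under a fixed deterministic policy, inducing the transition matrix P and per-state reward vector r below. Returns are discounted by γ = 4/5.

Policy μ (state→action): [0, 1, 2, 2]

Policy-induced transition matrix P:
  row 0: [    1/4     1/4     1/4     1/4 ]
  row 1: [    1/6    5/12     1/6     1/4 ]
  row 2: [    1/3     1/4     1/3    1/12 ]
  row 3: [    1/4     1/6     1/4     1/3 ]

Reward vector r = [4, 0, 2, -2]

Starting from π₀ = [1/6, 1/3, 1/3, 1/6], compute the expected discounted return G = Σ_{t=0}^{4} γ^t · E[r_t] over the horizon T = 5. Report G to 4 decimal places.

G = 3.4718

t=0: π = [0.1667, 0.3333, 0.3333, 0.1667], E[r] = 1.0000, γ^t·E[r] = 1.000000, running G = 1.000000
t=1: π = [0.2500, 0.2917, 0.2500, 0.2083], E[r] = 1.0833, γ^t·E[r] = 0.866667, running G = 1.866667
t=2: π = [0.2465, 0.2813, 0.2465, 0.2257], E[r] = 1.0278, γ^t·E[r] = 0.657778, running G = 2.524444
t=3: π = [0.2471, 0.2781, 0.2471, 0.2277], E[r] = 1.0272, γ^t·E[r] = 0.525926, running G = 3.050370
t=4: π = [0.2474, 0.2774, 0.2474, 0.2278], E[r] = 1.0289, γ^t·E[r] = 0.421452, running G = 3.471822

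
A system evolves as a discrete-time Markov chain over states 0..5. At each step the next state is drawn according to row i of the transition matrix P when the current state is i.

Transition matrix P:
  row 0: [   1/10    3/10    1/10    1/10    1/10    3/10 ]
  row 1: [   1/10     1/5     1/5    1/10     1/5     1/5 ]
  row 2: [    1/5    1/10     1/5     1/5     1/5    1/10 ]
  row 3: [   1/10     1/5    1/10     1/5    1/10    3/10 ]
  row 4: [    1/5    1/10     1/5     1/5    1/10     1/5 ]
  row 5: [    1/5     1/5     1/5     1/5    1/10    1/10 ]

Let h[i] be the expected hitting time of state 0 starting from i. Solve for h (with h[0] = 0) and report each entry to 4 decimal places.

h = [0.0000, 6.6061, 6.0067, 6.6787, 6.0121, 6.0661]

First-step conditioning: h[0] = 0; for i ≠ 0, h[i] = 1 + Σ_k P[i][k]·h[k].
  h[1] = 1 + 1/5·h[1] + 1/5·h[2] + 1/10·h[3] + 1/5·h[4] + 1/5·h[5]
  h[2] = 1 + 1/10·h[1] + 1/5·h[2] + 1/5·h[3] + 1/5·h[4] + 1/10·h[5]
  h[3] = 1 + 1/5·h[1] + 1/10·h[2] + 1/5·h[3] + 1/10·h[4] + 3/10·h[5]
  h[4] = 1 + 1/10·h[1] + 1/5·h[2] + 1/5·h[3] + 1/10·h[4] + 1/5·h[5]
  h[5] = 1 + 1/5·h[1] + 1/5·h[2] + 1/5·h[3] + 1/10·h[4] + 1/10·h[5]
Solving the 5×5 linear system over states ≠ 0 gives exactly h = [0, 55055/8334, 25030/4167, 27830/4167, 50105/8334, 50555/8334] (h[0] = 0 is the target).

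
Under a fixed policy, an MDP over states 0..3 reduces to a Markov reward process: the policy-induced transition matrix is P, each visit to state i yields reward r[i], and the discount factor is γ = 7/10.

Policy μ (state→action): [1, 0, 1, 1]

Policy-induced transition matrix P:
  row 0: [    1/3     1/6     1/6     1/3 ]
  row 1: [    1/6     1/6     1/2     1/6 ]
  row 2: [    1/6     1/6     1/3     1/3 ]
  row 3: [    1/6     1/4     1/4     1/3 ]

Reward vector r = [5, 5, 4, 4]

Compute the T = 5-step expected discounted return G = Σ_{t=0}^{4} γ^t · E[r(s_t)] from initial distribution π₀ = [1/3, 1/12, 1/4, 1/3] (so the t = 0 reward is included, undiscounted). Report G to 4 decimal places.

G = 12.2239

t=0: π = [0.3333, 0.0833, 0.2500, 0.3333], E[r] = 4.4167, γ^t·E[r] = 4.416667, running G = 4.416667
t=1: π = [0.2222, 0.1944, 0.2639, 0.3194], E[r] = 4.4167, γ^t·E[r] = 3.091667, running G = 7.508333
t=2: π = [0.2037, 0.1933, 0.3021, 0.3009], E[r] = 4.3970, γ^t·E[r] = 2.154525, running G = 9.662859
t=3: π = [0.2006, 0.1917, 0.3065, 0.3011], E[r] = 4.3924, γ^t·E[r] = 1.506580, running G = 11.169439
t=4: π = [0.2001, 0.1918, 0.3068, 0.3014], E[r] = 4.3919, γ^t·E[r] = 1.054486, running G = 12.223925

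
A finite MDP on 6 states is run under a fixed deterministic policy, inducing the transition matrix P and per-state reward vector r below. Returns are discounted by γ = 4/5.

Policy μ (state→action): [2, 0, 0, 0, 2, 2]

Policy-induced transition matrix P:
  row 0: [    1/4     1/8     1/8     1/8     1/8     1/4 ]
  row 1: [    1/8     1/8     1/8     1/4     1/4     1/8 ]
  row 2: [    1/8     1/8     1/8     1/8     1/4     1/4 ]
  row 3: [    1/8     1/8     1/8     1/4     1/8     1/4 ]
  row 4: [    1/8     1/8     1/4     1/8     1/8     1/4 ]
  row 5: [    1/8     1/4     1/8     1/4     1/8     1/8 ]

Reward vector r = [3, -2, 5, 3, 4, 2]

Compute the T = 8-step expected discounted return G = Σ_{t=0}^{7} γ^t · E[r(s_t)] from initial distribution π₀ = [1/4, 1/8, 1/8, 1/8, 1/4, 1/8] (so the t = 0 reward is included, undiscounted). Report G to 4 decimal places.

G = 10.6696

t=0: π = [0.2500, 0.1250, 0.1250, 0.1250, 0.2500, 0.1250], E[r] = 2.7500, γ^t·E[r] = 2.750000, running G = 2.750000
t=1: π = [0.1563, 0.1406, 0.1563, 0.1719, 0.1563, 0.2188], E[r] = 2.5469, γ^t·E[r] = 2.037500, running G = 4.787500
t=2: π = [0.1445, 0.1523, 0.1445, 0.1914, 0.1621, 0.2051], E[r] = 2.4844, γ^t·E[r] = 1.590000, running G = 6.377500
t=3: π = [0.1431, 0.1506, 0.1453, 0.1936, 0.1621, 0.2053], E[r] = 2.4941, γ^t·E[r] = 1.277000, running G = 7.654500
t=4: π = [0.1429, 0.1507, 0.1453, 0.1937, 0.1620, 0.2055], E[r] = 2.4937, γ^t·E[r] = 1.021413, running G = 8.675913
t=5: π = [0.1429, 0.1507, 0.1452, 0.1937, 0.1620, 0.2055], E[r] = 2.4936, γ^t·E[r] = 0.817093, running G = 9.493005
t=6: π = [0.1429, 0.1507, 0.1452, 0.1937, 0.1620, 0.2055], E[r] = 2.4936, γ^t·E[r] = 0.653679, running G = 10.146684
t=7: π = [0.1429, 0.1507, 0.1452, 0.1937, 0.1620, 0.2055], E[r] = 2.4936, γ^t·E[r] = 0.522943, running G = 10.669627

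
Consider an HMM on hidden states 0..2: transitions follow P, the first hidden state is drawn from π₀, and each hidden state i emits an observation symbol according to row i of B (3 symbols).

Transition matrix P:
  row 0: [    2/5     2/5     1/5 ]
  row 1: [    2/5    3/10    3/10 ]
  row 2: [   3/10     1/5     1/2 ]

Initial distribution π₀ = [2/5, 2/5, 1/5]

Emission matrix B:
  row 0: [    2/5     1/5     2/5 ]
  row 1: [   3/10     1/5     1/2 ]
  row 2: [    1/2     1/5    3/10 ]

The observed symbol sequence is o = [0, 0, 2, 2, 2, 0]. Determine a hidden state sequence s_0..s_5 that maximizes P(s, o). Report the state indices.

path = [0, 0, 1, 0, 1, 0]

t=0: δ = [1.600e-01, 1.200e-01, 1.000e-01]  (obs o_0=0)
t=1: δ = [2.560e-02, 1.920e-02, 2.500e-02]  ψ = [0, 0, 2]  (obs o_1=0)
t=2: δ = [4.096e-03, 5.120e-03, 3.750e-03]  ψ = [0, 0, 2]  (obs o_2=2)
t=3: δ = [8.192e-04, 8.192e-04, 5.625e-04]  ψ = [1, 0, 2]  (obs o_3=2)
t=4: δ = [1.311e-04, 1.638e-04, 8.438e-05]  ψ = [0, 0, 2]  (obs o_4=2)
t=5: δ = [2.621e-05, 1.573e-05, 2.458e-05]  ψ = [1, 0, 1]  (obs o_5=0)
backtrack: best end state = 0; path = [0, 0, 1, 0, 1, 0]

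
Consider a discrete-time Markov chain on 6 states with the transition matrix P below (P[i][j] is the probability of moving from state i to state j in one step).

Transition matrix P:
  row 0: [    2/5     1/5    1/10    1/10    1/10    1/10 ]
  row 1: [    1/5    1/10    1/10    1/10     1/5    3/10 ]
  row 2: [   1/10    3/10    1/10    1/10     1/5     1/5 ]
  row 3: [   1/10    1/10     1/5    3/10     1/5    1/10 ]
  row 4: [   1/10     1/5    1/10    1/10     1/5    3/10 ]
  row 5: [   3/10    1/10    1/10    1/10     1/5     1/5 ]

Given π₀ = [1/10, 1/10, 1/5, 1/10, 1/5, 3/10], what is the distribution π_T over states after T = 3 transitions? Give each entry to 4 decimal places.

t=0: π = [0.1000, 0.1000, 0.2000, 0.1000, 0.2000, 0.3000]
t=1: π = [0.2000, 0.1700, 0.1100, 0.1200, 0.1900, 0.2100]
t=2: π = [0.2190, 0.1610, 0.1120, 0.1240, 0.1800, 0.2040]
t=3: π = [0.2226, 0.1623, 0.1124, 0.1248, 0.1781, 0.1998]

π = [0.2226, 0.1623, 0.1124, 0.1248, 0.1781, 0.1998]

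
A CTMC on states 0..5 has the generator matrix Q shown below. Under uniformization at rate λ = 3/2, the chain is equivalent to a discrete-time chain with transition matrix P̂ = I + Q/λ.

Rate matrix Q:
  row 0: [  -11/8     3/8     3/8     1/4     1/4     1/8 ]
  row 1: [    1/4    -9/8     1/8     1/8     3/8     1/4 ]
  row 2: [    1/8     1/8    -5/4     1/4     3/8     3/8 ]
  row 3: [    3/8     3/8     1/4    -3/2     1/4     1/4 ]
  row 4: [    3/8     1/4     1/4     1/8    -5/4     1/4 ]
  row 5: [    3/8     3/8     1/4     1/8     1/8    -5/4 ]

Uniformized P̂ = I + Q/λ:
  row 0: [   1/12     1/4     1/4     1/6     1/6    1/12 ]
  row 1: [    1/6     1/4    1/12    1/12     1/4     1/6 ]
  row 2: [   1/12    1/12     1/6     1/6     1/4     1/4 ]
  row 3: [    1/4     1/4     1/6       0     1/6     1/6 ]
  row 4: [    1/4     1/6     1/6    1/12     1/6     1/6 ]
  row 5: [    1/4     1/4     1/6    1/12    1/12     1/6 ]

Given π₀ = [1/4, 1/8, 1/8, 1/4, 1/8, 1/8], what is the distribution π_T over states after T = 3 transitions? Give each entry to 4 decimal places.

π = [0.1769, 0.2072, 0.1639, 0.1026, 0.1835, 0.1659]

t=0: π = [0.2500, 0.1250, 0.1250, 0.2500, 0.1250, 0.1250]
t=1: π = [0.1771, 0.2188, 0.1771, 0.0938, 0.1771, 0.1563]
t=2: π = [0.1727, 0.2057, 0.1632, 0.1050, 0.1866, 0.1667]
t=3: π = [0.1769, 0.2072, 0.1639, 0.1026, 0.1835, 0.1659]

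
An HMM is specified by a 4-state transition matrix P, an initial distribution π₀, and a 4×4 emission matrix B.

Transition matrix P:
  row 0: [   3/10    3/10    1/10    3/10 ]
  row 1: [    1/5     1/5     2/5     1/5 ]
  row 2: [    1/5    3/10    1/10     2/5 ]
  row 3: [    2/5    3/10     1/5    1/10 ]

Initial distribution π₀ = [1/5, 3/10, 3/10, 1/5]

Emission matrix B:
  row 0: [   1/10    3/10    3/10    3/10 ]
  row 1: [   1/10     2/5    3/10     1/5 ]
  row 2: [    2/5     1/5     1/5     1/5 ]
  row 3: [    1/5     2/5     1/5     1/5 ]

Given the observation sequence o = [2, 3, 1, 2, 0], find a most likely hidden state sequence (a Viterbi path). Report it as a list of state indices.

t=0: δ = [6.000e-02, 9.000e-02, 6.000e-02, 4.000e-02]  (obs o_0=2)
t=1: δ = [5.400e-03, 3.600e-03, 7.200e-03, 4.800e-03]  ψ = [0, 0, 1, 2]  (obs o_1=3)
t=2: δ = [5.760e-04, 8.640e-04, 2.880e-04, 1.152e-03]  ψ = [3, 2, 1, 2]  (obs o_2=1)
t=3: δ = [1.382e-04, 1.037e-04, 6.912e-05, 3.456e-05]  ψ = [3, 3, 1, 0]  (obs o_3=2)
t=4: δ = [4.147e-06, 4.147e-06, 1.659e-05, 8.294e-06]  ψ = [0, 0, 1, 0]  (obs o_4=0)
backtrack: best end state = 2; path = [1, 2, 3, 1, 2]

path = [1, 2, 3, 1, 2]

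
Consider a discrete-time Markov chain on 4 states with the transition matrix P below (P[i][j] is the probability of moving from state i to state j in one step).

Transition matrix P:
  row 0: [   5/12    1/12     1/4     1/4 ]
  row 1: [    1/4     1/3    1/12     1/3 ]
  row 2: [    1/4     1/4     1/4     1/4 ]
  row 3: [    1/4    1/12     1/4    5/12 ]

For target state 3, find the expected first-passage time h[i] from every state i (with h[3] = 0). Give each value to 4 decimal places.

First-step conditioning: h[3] = 0; for i ≠ 3, h[i] = 1 + Σ_k P[i][k]·h[k].
  h[0] = 1 + 5/12·h[0] + 1/12·h[1] + 1/4·h[2]
  h[1] = 1 + 1/4·h[0] + 1/3·h[1] + 1/12·h[2]
  h[2] = 1 + 1/4·h[0] + 1/4·h[1] + 1/4·h[2]
Solving the 3×3 linear system over states ≠ 3 gives exactly h = [224/59, 200/59, 220/59, 0] (h[3] = 0 is the target).

h = [3.7966, 3.3898, 3.7288, 0.0000]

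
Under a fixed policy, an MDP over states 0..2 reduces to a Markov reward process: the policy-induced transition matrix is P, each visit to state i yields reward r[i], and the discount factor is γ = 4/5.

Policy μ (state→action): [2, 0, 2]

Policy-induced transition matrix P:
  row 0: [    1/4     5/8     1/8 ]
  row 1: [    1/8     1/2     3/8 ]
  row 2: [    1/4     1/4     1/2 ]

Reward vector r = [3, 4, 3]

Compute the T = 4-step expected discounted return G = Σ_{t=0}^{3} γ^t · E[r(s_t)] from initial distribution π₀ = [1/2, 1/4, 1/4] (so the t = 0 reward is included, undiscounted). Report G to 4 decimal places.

G = 10.0210

t=0: π = [0.5000, 0.2500, 0.2500], E[r] = 3.2500, γ^t·E[r] = 3.250000, running G = 3.250000
t=1: π = [0.2188, 0.5000, 0.2813], E[r] = 3.5000, γ^t·E[r] = 2.800000, running G = 6.050000
t=2: π = [0.1875, 0.4570, 0.3555], E[r] = 3.4570, γ^t·E[r] = 2.212500, running G = 8.262500
t=3: π = [0.1929, 0.4346, 0.3726], E[r] = 3.4346, γ^t·E[r] = 1.758500, running G = 10.021000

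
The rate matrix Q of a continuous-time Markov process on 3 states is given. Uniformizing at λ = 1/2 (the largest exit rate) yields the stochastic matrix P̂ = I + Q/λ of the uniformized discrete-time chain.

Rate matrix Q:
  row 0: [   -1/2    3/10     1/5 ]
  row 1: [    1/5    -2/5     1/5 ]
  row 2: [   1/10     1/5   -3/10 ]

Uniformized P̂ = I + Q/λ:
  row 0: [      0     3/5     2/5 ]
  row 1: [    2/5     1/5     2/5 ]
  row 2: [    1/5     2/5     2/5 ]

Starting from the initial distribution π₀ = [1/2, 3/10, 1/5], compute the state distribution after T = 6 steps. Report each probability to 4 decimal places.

π = [0.2293, 0.3707, 0.4000]

t=0: π = [0.5000, 0.3000, 0.2000]
t=1: π = [0.1600, 0.4400, 0.4000]
t=2: π = [0.2560, 0.3440, 0.4000]
t=3: π = [0.2176, 0.3824, 0.4000]
t=4: π = [0.2330, 0.3670, 0.4000]
t=5: π = [0.2268, 0.3732, 0.4000]
t=6: π = [0.2293, 0.3707, 0.4000]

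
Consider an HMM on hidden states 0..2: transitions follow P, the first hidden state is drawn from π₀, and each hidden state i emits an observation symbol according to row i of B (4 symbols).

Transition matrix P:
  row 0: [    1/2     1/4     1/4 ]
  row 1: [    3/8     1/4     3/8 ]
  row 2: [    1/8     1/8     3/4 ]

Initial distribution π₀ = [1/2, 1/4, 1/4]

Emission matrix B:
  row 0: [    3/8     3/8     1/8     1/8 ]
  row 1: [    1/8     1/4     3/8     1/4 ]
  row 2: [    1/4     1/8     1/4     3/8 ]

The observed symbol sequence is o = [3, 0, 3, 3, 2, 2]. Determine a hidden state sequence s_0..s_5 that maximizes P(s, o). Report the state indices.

path = [2, 2, 2, 2, 2, 2]

t=0: δ = [6.250e-02, 6.250e-02, 9.375e-02]  (obs o_0=3)
t=1: δ = [1.172e-02, 1.953e-03, 1.758e-02]  ψ = [0, 0, 2]  (obs o_1=0)
t=2: δ = [7.324e-04, 7.324e-04, 4.944e-03]  ψ = [0, 0, 2]  (obs o_2=3)
t=3: δ = [7.725e-05, 1.545e-04, 1.390e-03]  ψ = [2, 2, 2]  (obs o_3=3)
t=4: δ = [2.173e-05, 6.518e-05, 2.607e-04]  ψ = [2, 2, 2]  (obs o_4=2)
t=5: δ = [4.074e-06, 1.222e-05, 4.888e-05]  ψ = [2, 2, 2]  (obs o_5=2)
backtrack: best end state = 2; path = [2, 2, 2, 2, 2, 2]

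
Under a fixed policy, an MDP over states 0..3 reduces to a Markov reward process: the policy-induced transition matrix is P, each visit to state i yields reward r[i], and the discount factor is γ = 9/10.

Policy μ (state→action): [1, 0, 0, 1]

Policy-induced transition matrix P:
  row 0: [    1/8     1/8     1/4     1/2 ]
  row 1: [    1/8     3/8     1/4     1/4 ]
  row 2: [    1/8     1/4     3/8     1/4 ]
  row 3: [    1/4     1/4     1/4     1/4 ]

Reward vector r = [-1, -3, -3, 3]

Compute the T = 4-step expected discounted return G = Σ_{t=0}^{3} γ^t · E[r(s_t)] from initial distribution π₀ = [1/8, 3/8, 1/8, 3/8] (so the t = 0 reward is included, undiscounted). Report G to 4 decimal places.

G = -2.8013

t=0: π = [0.1250, 0.3750, 0.1250, 0.3750], E[r] = -0.5000, γ^t·E[r] = -0.500000, running G = -0.500000
t=1: π = [0.1719, 0.2813, 0.2656, 0.2813], E[r] = -0.9688, γ^t·E[r] = -0.871875, running G = -1.371875
t=2: π = [0.1602, 0.2637, 0.2832, 0.2930], E[r] = -0.9219, γ^t·E[r] = -0.746719, running G = -2.118594
t=3: π = [0.1616, 0.2629, 0.2854, 0.2900], E[r] = -0.9365, γ^t·E[r] = -0.682726, running G = -2.801319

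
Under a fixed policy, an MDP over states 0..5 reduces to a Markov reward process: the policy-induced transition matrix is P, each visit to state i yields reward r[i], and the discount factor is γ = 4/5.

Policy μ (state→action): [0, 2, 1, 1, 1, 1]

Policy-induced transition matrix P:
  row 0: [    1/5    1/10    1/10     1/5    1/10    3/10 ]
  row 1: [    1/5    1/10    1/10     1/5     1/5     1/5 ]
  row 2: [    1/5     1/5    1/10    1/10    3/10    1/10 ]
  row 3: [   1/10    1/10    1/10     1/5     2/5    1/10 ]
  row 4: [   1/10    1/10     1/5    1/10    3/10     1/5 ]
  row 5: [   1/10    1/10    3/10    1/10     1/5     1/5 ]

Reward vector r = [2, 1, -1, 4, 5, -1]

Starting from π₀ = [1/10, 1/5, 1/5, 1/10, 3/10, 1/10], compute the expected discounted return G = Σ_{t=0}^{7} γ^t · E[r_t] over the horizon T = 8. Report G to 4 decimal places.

t=0: π = [0.1000, 0.2000, 0.2000, 0.1000, 0.3000, 0.1000], E[r] = 2.0000, γ^t·E[r] = 2.000000, running G = 2.000000
t=1: π = [0.1500, 0.1200, 0.1500, 0.1400, 0.2600, 0.1800], E[r] = 1.9500, γ^t·E[r] = 1.560000, running G = 3.560000
t=2: π = [0.1420, 0.1150, 0.1620, 0.1410, 0.2540, 0.1860], E[r] = 1.8850, γ^t·E[r] = 1.206400, running G = 4.766400
t=3: π = [0.1419, 0.1162, 0.1626, 0.1398, 0.2556, 0.1839], E[r] = 1.8907, γ^t·E[r] = 0.968038, running G = 5.734438
t=4: π = [0.1421, 0.1163, 0.1623, 0.1398, 0.2556, 0.1840], E[r] = 1.8912, γ^t·E[r] = 0.774644, running G = 6.509082
t=5: π = [0.1421, 0.1162, 0.1623, 0.1398, 0.2555, 0.1840], E[r] = 1.8910, γ^t·E[r] = 0.619641, running G = 7.128723
t=6: π = [0.1421, 0.1162, 0.1624, 0.1398, 0.2555, 0.1840], E[r] = 1.8910, γ^t·E[r] = 0.495712, running G = 7.624435
t=7: π = [0.1421, 0.1162, 0.1624, 0.1398, 0.2555, 0.1840], E[r] = 1.8910, γ^t·E[r] = 0.396571, running G = 8.021005

G = 8.0210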